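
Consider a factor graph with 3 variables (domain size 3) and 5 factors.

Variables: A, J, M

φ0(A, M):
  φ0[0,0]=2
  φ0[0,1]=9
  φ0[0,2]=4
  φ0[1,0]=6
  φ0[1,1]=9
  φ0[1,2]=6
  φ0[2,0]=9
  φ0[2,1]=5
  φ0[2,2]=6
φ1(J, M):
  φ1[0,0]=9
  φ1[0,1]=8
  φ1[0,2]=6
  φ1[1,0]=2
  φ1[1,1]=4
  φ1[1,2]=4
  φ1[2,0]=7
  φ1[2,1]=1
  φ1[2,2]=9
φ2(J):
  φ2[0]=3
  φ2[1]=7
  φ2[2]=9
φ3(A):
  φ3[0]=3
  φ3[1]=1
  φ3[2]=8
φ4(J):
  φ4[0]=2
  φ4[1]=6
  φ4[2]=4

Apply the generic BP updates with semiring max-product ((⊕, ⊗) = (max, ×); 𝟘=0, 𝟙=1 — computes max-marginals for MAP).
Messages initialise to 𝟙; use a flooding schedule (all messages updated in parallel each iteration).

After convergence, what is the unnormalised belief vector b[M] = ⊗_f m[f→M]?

b[M] = [18144, 6720, 15552]

init: all messages = 𝟙 over 3 values
r1 m[φ0→A] = [9, 9, 9]
r1 m[φ0→M] = [9, 9, 6]
r1 m[φ1→J] = [9, 4, 9]
r1 m[φ1→M] = [9, 8, 9]
r1 m[φ2→J] = [3, 7, 9]
r1 m[φ3→A] = [3, 1, 8]
r1 m[φ4→J] = [2, 6, 4]
r1 m[A→φ0] = [1, 1, 1]
r1 m[A→φ3] = [1, 1, 1]
r1 m[J→φ1] = [1, 1, 1]
r1 m[J→φ2] = [1, 1, 1]
r1 m[J→φ4] = [1, 1, 1]
r1 m[M→φ0] = [1, 1, 1]
r1 m[M→φ1] = [1, 1, 1]
r2 m[φ0→A] = [9, 9, 9]
r2 m[φ0→M] = [9, 9, 6]
r2 m[φ1→J] = [9, 4, 9]
r2 m[φ1→M] = [9, 8, 9]
r2 m[φ2→J] = [3, 7, 9]
r2 m[φ3→A] = [3, 1, 8]
r2 m[φ4→J] = [2, 6, 4]
r2 m[A→φ0] = [3, 1, 8]
r2 m[A→φ3] = [9, 9, 9]
r2 m[J→φ1] = [6, 42, 36]
r2 m[J→φ2] = [18, 24, 36]
r2 m[J→φ4] = [27, 28, 81]
r2 m[M→φ0] = [9, 8, 9]
r2 m[M→φ1] = [9, 9, 6]
r3 m[φ0→A] = [72, 72, 81]
r3 m[φ0→M] = [72, 40, 48]
r3 m[φ1→J] = [81, 36, 63]
r3 m[φ1→M] = [252, 168, 324]
r3 m[φ2→J] = [3, 7, 9]
r3 m[φ3→A] = [3, 1, 8]
r3 m[φ4→J] = [2, 6, 4]
r3 m[A→φ0] = [3, 1, 8]
r3 m[A→φ3] = [9, 9, 9]
r3 m[J→φ1] = [6, 42, 36]
r3 m[J→φ2] = [18, 24, 36]
r3 m[J→φ4] = [27, 28, 81]
r3 m[M→φ0] = [9, 8, 9]
r3 m[M→φ1] = [9, 9, 6]
r4 m[φ0→A] = [72, 72, 81]
r4 m[φ0→M] = [72, 40, 48]
r4 m[φ1→J] = [81, 36, 63]
r4 m[φ1→M] = [252, 168, 324]
r4 m[φ2→J] = [3, 7, 9]
r4 m[φ3→A] = [3, 1, 8]
r4 m[φ4→J] = [2, 6, 4]
r4 m[A→φ0] = [3, 1, 8]
r4 m[A→φ3] = [72, 72, 81]
r4 m[J→φ1] = [6, 42, 36]
r4 m[J→φ2] = [162, 216, 252]
r4 m[J→φ4] = [243, 252, 567]
r4 m[M→φ0] = [252, 168, 324]
r4 m[M→φ1] = [72, 40, 48]
r5 m[φ0→A] = [1512, 1944, 2268]
r5 m[φ0→M] = [72, 40, 48]
r5 m[φ1→J] = [648, 192, 504]
r5 m[φ1→M] = [252, 168, 324]
r5 m[φ2→J] = [3, 7, 9]
r5 m[φ3→A] = [3, 1, 8]
r5 m[φ4→J] = [2, 6, 4]
r5 m[A→φ0] = [3, 1, 8]
r5 m[A→φ3] = [72, 72, 81]
r5 m[J→φ1] = [6, 42, 36]
r5 m[J→φ2] = [162, 216, 252]
r5 m[J→φ4] = [243, 252, 567]
r5 m[M→φ0] = [252, 168, 324]
r5 m[M→φ1] = [72, 40, 48]
r6 m[φ0→A] = [1512, 1944, 2268]
r6 m[φ0→M] = [72, 40, 48]
r6 m[φ1→J] = [648, 192, 504]
r6 m[φ1→M] = [252, 168, 324]
r6 m[φ2→J] = [3, 7, 9]
r6 m[φ3→A] = [3, 1, 8]
r6 m[φ4→J] = [2, 6, 4]
r6 m[A→φ0] = [3, 1, 8]
r6 m[A→φ3] = [1512, 1944, 2268]
r6 m[J→φ1] = [6, 42, 36]
r6 m[J→φ2] = [1296, 1152, 2016]
r6 m[J→φ4] = [1944, 1344, 4536]
r6 m[M→φ0] = [252, 168, 324]
r6 m[M→φ1] = [72, 40, 48]
r7 m[φ0→A] = [1512, 1944, 2268]
r7 m[φ0→M] = [72, 40, 48]
r7 m[φ1→J] = [648, 192, 504]
r7 m[φ1→M] = [252, 168, 324]
r7 m[φ2→J] = [3, 7, 9]
r7 m[φ3→A] = [3, 1, 8]
r7 m[φ4→J] = [2, 6, 4]
r7 m[A→φ0] = [3, 1, 8]
r7 m[A→φ3] = [1512, 1944, 2268]
r7 m[J→φ1] = [6, 42, 36]
r7 m[J→φ2] = [1296, 1152, 2016]
r7 m[J→φ4] = [1944, 1344, 4536]
r7 m[M→φ0] = [252, 168, 324]
r7 m[M→φ1] = [72, 40, 48]
fixed point reached at round 7
b[M] = ⊗ incoming = [18144, 6720, 15552]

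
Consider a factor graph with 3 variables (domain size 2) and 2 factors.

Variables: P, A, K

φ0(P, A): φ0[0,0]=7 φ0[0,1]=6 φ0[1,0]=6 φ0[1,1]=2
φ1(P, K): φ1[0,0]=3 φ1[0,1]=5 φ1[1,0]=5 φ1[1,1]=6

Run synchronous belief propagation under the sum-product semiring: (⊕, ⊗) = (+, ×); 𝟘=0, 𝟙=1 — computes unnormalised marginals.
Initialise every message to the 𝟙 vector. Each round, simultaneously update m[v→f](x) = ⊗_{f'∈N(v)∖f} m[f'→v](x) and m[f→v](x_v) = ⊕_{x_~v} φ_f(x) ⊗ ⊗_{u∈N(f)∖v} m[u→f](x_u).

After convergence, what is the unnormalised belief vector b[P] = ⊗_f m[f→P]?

b[P] = [104, 88]

init: all messages = 𝟙 over 2 values
r1 m[φ0→P] = [13, 8]
r1 m[φ0→A] = [13, 8]
r1 m[φ1→P] = [8, 11]
r1 m[φ1→K] = [8, 11]
r1 m[P→φ0] = [1, 1]
r1 m[P→φ1] = [1, 1]
r1 m[A→φ0] = [1, 1]
r1 m[K→φ1] = [1, 1]
r2 m[φ0→P] = [13, 8]
r2 m[φ0→A] = [13, 8]
r2 m[φ1→P] = [8, 11]
r2 m[φ1→K] = [8, 11]
r2 m[P→φ0] = [8, 11]
r2 m[P→φ1] = [13, 8]
r2 m[A→φ0] = [1, 1]
r2 m[K→φ1] = [1, 1]
r3 m[φ0→P] = [13, 8]
r3 m[φ0→A] = [122, 70]
r3 m[φ1→P] = [8, 11]
r3 m[φ1→K] = [79, 113]
r3 m[P→φ0] = [8, 11]
r3 m[P→φ1] = [13, 8]
r3 m[A→φ0] = [1, 1]
r3 m[K→φ1] = [1, 1]
r4 m[φ0→P] = [13, 8]
r4 m[φ0→A] = [122, 70]
r4 m[φ1→P] = [8, 11]
r4 m[φ1→K] = [79, 113]
r4 m[P→φ0] = [8, 11]
r4 m[P→φ1] = [13, 8]
r4 m[A→φ0] = [1, 1]
r4 m[K→φ1] = [1, 1]
fixed point reached at round 4
b[P] = ⊗ incoming = [104, 88]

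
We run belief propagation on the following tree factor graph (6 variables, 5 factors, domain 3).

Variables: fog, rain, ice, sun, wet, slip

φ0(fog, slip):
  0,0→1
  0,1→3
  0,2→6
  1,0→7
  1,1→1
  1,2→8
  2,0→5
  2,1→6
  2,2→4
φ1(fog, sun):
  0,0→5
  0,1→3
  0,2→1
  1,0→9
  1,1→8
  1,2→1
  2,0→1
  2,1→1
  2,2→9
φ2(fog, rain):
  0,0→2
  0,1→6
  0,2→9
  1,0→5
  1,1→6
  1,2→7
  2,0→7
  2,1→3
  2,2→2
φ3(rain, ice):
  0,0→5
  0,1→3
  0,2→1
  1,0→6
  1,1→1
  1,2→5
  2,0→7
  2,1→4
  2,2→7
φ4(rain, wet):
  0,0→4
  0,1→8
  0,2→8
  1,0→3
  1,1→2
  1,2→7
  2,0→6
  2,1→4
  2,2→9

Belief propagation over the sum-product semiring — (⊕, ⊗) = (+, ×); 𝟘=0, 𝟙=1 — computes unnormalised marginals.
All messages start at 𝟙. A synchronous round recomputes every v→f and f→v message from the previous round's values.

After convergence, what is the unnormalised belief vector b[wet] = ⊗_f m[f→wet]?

b[wet] = [540216, 493344, 943164]

init: all messages = 𝟙 over 3 values
r1 m[φ0→fog] = [10, 16, 15]
r1 m[φ0→slip] = [13, 10, 18]
r1 m[φ1→fog] = [9, 18, 11]
r1 m[φ1→sun] = [15, 12, 11]
r1 m[φ2→fog] = [17, 18, 12]
r1 m[φ2→rain] = [14, 15, 18]
r1 m[φ3→rain] = [9, 12, 18]
r1 m[φ3→ice] = [18, 8, 13]
r1 m[φ4→rain] = [20, 12, 19]
r1 m[φ4→wet] = [13, 14, 24]
r1 m[fog→φ0] = [1, 1, 1]
r1 m[fog→φ1] = [1, 1, 1]
r1 m[fog→φ2] = [1, 1, 1]
r1 m[rain→φ2] = [1, 1, 1]
r1 m[rain→φ3] = [1, 1, 1]
r1 m[rain→φ4] = [1, 1, 1]
r1 m[ice→φ3] = [1, 1, 1]
r1 m[sun→φ1] = [1, 1, 1]
r1 m[wet→φ4] = [1, 1, 1]
r1 m[slip→φ0] = [1, 1, 1]
r2 m[φ0→fog] = [10, 16, 15]
r2 m[φ0→slip] = [13, 10, 18]
r2 m[φ1→fog] = [9, 18, 11]
r2 m[φ1→sun] = [15, 12, 11]
r2 m[φ2→fog] = [17, 18, 12]
r2 m[φ2→rain] = [14, 15, 18]
r2 m[φ3→rain] = [9, 12, 18]
r2 m[φ3→ice] = [18, 8, 13]
r2 m[φ4→rain] = [20, 12, 19]
r2 m[φ4→wet] = [13, 14, 24]
r2 m[fog→φ0] = [153, 324, 132]
r2 m[fog→φ1] = [170, 288, 180]
r2 m[fog→φ2] = [90, 288, 165]
r2 m[rain→φ2] = [180, 144, 342]
r2 m[rain→φ3] = [280, 180, 342]
r2 m[rain→φ4] = [126, 180, 324]
r2 m[ice→φ3] = [1, 1, 1]
r2 m[sun→φ1] = [1, 1, 1]
r2 m[wet→φ4] = [1, 1, 1]
r2 m[slip→φ0] = [1, 1, 1]
r3 m[φ0→fog] = [10, 16, 15]
r3 m[φ0→slip] = [3081, 1575, 4038]
r3 m[φ1→fog] = [9, 18, 11]
r3 m[φ1→sun] = [3622, 2994, 2078]
r3 m[φ2→fog] = [4302, 4158, 2376]
r3 m[φ2→rain] = [2775, 2763, 3156]
r3 m[φ3→rain] = [9, 12, 18]
r3 m[φ3→ice] = [4874, 2388, 3574]
r3 m[φ4→rain] = [20, 12, 19]
r3 m[φ4→wet] = [2988, 2664, 5184]
r3 m[fog→φ0] = [153, 324, 132]
r3 m[fog→φ1] = [170, 288, 180]
r3 m[fog→φ2] = [90, 288, 165]
r3 m[rain→φ2] = [180, 144, 342]
r3 m[rain→φ3] = [280, 180, 342]
r3 m[rain→φ4] = [126, 180, 324]
r3 m[ice→φ3] = [1, 1, 1]
r3 m[sun→φ1] = [1, 1, 1]
r3 m[wet→φ4] = [1, 1, 1]
r3 m[slip→φ0] = [1, 1, 1]
r4 m[φ0→fog] = [10, 16, 15]
r4 m[φ0→slip] = [3081, 1575, 4038]
r4 m[φ1→fog] = [9, 18, 11]
r4 m[φ1→sun] = [3622, 2994, 2078]
r4 m[φ2→fog] = [4302, 4158, 2376]
r4 m[φ2→rain] = [2775, 2763, 3156]
r4 m[φ3→rain] = [9, 12, 18]
r4 m[φ3→ice] = [4874, 2388, 3574]
r4 m[φ4→rain] = [20, 12, 19]
r4 m[φ4→wet] = [2988, 2664, 5184]
r4 m[fog→φ0] = [38718, 74844, 26136]
r4 m[fog→φ1] = [43020, 66528, 35640]
r4 m[fog→φ2] = [90, 288, 165]
r4 m[rain→φ2] = [180, 144, 342]
r4 m[rain→φ3] = [55500, 33156, 59964]
r4 m[rain→φ4] = [24975, 33156, 56808]
r4 m[ice→φ3] = [1, 1, 1]
r4 m[sun→φ1] = [1, 1, 1]
r4 m[wet→φ4] = [1, 1, 1]
r4 m[slip→φ0] = [1, 1, 1]
r5 m[φ0→fog] = [10, 16, 15]
r5 m[φ0→slip] = [693306, 347814, 935604]
r5 m[φ1→fog] = [9, 18, 11]
r5 m[φ1→sun] = [849492, 696924, 430308]
r5 m[φ2→fog] = [4302, 4158, 2376]
r5 m[φ2→rain] = [2775, 2763, 3156]
r5 m[φ3→rain] = [9, 12, 18]
r5 m[φ3→ice] = [896184, 439512, 641028]
r5 m[φ4→rain] = [20, 12, 19]
r5 m[φ4→wet] = [540216, 493344, 943164]
r5 m[fog→φ0] = [38718, 74844, 26136]
r5 m[fog→φ1] = [43020, 66528, 35640]
r5 m[fog→φ2] = [90, 288, 165]
r5 m[rain→φ2] = [180, 144, 342]
r5 m[rain→φ3] = [55500, 33156, 59964]
r5 m[rain→φ4] = [24975, 33156, 56808]
r5 m[ice→φ3] = [1, 1, 1]
r5 m[sun→φ1] = [1, 1, 1]
r5 m[wet→φ4] = [1, 1, 1]
r5 m[slip→φ0] = [1, 1, 1]
r6 m[φ0→fog] = [10, 16, 15]
r6 m[φ0→slip] = [693306, 347814, 935604]
r6 m[φ1→fog] = [9, 18, 11]
r6 m[φ1→sun] = [849492, 696924, 430308]
r6 m[φ2→fog] = [4302, 4158, 2376]
r6 m[φ2→rain] = [2775, 2763, 3156]
r6 m[φ3→rain] = [9, 12, 18]
r6 m[φ3→ice] = [896184, 439512, 641028]
r6 m[φ4→rain] = [20, 12, 19]
r6 m[φ4→wet] = [540216, 493344, 943164]
r6 m[fog→φ0] = [38718, 74844, 26136]
r6 m[fog→φ1] = [43020, 66528, 35640]
r6 m[fog→φ2] = [90, 288, 165]
r6 m[rain→φ2] = [180, 144, 342]
r6 m[rain→φ3] = [55500, 33156, 59964]
r6 m[rain→φ4] = [24975, 33156, 56808]
r6 m[ice→φ3] = [1, 1, 1]
r6 m[sun→φ1] = [1, 1, 1]
r6 m[wet→φ4] = [1, 1, 1]
r6 m[slip→φ0] = [1, 1, 1]
fixed point reached at round 6
b[wet] = ⊗ incoming = [540216, 493344, 943164]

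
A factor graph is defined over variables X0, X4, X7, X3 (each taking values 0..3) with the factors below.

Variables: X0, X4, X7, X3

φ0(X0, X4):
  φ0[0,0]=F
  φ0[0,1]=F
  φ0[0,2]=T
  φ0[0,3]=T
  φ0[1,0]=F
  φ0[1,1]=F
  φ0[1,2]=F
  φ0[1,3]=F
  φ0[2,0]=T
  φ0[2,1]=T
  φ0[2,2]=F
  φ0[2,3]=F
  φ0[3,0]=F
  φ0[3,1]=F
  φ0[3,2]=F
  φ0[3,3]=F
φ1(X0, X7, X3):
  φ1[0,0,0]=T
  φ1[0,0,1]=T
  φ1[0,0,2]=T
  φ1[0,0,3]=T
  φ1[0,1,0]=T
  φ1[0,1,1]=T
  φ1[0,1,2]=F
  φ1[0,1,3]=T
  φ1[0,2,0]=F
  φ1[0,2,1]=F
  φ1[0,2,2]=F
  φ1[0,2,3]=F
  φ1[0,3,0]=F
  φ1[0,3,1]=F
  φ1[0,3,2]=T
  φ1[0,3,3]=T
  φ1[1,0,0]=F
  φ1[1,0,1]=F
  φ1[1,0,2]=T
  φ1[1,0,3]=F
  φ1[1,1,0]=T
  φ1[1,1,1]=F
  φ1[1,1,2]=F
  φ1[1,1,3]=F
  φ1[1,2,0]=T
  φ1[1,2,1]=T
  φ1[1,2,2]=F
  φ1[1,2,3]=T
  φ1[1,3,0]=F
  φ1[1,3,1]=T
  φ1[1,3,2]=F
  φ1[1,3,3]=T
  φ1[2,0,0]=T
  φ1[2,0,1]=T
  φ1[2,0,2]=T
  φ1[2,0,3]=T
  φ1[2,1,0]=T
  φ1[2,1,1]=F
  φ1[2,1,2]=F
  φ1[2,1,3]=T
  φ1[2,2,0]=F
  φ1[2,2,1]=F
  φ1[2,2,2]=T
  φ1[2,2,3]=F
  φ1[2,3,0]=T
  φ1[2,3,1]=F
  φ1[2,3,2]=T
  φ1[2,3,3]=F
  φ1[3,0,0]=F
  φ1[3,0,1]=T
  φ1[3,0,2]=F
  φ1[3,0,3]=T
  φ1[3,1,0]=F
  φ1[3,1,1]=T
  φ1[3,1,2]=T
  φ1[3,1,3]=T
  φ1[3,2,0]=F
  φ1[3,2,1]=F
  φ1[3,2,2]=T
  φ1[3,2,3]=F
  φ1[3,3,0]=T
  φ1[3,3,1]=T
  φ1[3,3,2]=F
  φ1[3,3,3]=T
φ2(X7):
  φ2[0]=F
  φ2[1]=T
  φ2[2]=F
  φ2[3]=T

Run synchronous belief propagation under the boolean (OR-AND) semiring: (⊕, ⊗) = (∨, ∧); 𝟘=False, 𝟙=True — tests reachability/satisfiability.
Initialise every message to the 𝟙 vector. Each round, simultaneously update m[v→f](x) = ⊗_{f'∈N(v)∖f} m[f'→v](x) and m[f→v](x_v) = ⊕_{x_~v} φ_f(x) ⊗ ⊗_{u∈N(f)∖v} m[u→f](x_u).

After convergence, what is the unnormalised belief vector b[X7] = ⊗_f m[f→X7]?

init: all messages = 𝟙 over 4 values
r1 m[φ0→X0] = [T, F, T, F]
r1 m[φ0→X4] = [T, T, T, T]
r1 m[φ1→X0] = [T, T, T, T]
r1 m[φ1→X7] = [T, T, T, T]
r1 m[φ1→X3] = [T, T, T, T]
r1 m[φ2→X7] = [F, T, F, T]
r1 m[X0→φ0] = [T, T, T, T]
r1 m[X0→φ1] = [T, T, T, T]
r1 m[X4→φ0] = [T, T, T, T]
r1 m[X7→φ1] = [T, T, T, T]
r1 m[X7→φ2] = [T, T, T, T]
r1 m[X3→φ1] = [T, T, T, T]
r2 m[φ0→X0] = [T, F, T, F]
r2 m[φ0→X4] = [T, T, T, T]
r2 m[φ1→X0] = [T, T, T, T]
r2 m[φ1→X7] = [T, T, T, T]
r2 m[φ1→X3] = [T, T, T, T]
r2 m[φ2→X7] = [F, T, F, T]
r2 m[X0→φ0] = [T, T, T, T]
r2 m[X0→φ1] = [T, F, T, F]
r2 m[X4→φ0] = [T, T, T, T]
r2 m[X7→φ1] = [F, T, F, T]
r2 m[X7→φ2] = [T, T, T, T]
r2 m[X3→φ1] = [T, T, T, T]
r3 m[φ0→X0] = [T, F, T, F]
r3 m[φ0→X4] = [T, T, T, T]
r3 m[φ1→X0] = [T, T, T, T]
r3 m[φ1→X7] = [T, T, T, T]
r3 m[φ1→X3] = [T, T, T, T]
r3 m[φ2→X7] = [F, T, F, T]
r3 m[X0→φ0] = [T, T, T, T]
r3 m[X0→φ1] = [T, F, T, F]
r3 m[X4→φ0] = [T, T, T, T]
r3 m[X7→φ1] = [F, T, F, T]
r3 m[X7→φ2] = [T, T, T, T]
r3 m[X3→φ1] = [T, T, T, T]
fixed point reached at round 3
b[X7] = ⊗ incoming = [F, T, F, T]

b[X7] = [F, T, F, T]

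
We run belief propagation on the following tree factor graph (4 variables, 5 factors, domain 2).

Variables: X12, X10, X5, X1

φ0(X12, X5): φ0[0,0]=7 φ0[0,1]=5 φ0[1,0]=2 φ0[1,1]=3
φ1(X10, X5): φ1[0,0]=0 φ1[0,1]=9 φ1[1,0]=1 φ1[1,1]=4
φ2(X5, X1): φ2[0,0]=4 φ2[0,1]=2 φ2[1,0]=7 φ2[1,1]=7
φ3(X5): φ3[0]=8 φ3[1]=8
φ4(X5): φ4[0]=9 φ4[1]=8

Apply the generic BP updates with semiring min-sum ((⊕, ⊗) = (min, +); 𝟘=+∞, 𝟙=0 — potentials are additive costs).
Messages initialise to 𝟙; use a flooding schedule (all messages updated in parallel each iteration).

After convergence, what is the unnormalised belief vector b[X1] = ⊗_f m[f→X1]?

init: all messages = 𝟙 over 2 values
r1 m[φ0→X12] = [5, 2]
r1 m[φ0→X5] = [2, 3]
r1 m[φ1→X10] = [0, 1]
r1 m[φ1→X5] = [0, 4]
r1 m[φ2→X5] = [2, 7]
r1 m[φ2→X1] = [4, 2]
r1 m[φ3→X5] = [8, 8]
r1 m[φ4→X5] = [9, 8]
r1 m[X12→φ0] = [0, 0]
r1 m[X10→φ1] = [0, 0]
r1 m[X5→φ0] = [0, 0]
r1 m[X5→φ1] = [0, 0]
r1 m[X5→φ2] = [0, 0]
r1 m[X5→φ3] = [0, 0]
r1 m[X5→φ4] = [0, 0]
r1 m[X1→φ2] = [0, 0]
r2 m[φ0→X12] = [5, 2]
r2 m[φ0→X5] = [2, 3]
r2 m[φ1→X10] = [0, 1]
r2 m[φ1→X5] = [0, 4]
r2 m[φ2→X5] = [2, 7]
r2 m[φ2→X1] = [4, 2]
r2 m[φ3→X5] = [8, 8]
r2 m[φ4→X5] = [9, 8]
r2 m[X12→φ0] = [0, 0]
r2 m[X10→φ1] = [0, 0]
r2 m[X5→φ0] = [19, 27]
r2 m[X5→φ1] = [21, 26]
r2 m[X5→φ2] = [19, 23]
r2 m[X5→φ3] = [13, 22]
r2 m[X5→φ4] = [12, 22]
r2 m[X1→φ2] = [0, 0]
r3 m[φ0→X12] = [26, 21]
r3 m[φ0→X5] = [2, 3]
r3 m[φ1→X10] = [21, 22]
r3 m[φ1→X5] = [0, 4]
r3 m[φ2→X5] = [2, 7]
r3 m[φ2→X1] = [23, 21]
r3 m[φ3→X5] = [8, 8]
r3 m[φ4→X5] = [9, 8]
r3 m[X12→φ0] = [0, 0]
r3 m[X10→φ1] = [0, 0]
r3 m[X5→φ0] = [19, 27]
r3 m[X5→φ1] = [21, 26]
r3 m[X5→φ2] = [19, 23]
r3 m[X5→φ3] = [13, 22]
r3 m[X5→φ4] = [12, 22]
r3 m[X1→φ2] = [0, 0]
r4 m[φ0→X12] = [26, 21]
r4 m[φ0→X5] = [2, 3]
r4 m[φ1→X10] = [21, 22]
r4 m[φ1→X5] = [0, 4]
r4 m[φ2→X5] = [2, 7]
r4 m[φ2→X1] = [23, 21]
r4 m[φ3→X5] = [8, 8]
r4 m[φ4→X5] = [9, 8]
r4 m[X12→φ0] = [0, 0]
r4 m[X10→φ1] = [0, 0]
r4 m[X5→φ0] = [19, 27]
r4 m[X5→φ1] = [21, 26]
r4 m[X5→φ2] = [19, 23]
r4 m[X5→φ3] = [13, 22]
r4 m[X5→φ4] = [12, 22]
r4 m[X1→φ2] = [0, 0]
fixed point reached at round 4
b[X1] = ⊗ incoming = [23, 21]

b[X1] = [23, 21]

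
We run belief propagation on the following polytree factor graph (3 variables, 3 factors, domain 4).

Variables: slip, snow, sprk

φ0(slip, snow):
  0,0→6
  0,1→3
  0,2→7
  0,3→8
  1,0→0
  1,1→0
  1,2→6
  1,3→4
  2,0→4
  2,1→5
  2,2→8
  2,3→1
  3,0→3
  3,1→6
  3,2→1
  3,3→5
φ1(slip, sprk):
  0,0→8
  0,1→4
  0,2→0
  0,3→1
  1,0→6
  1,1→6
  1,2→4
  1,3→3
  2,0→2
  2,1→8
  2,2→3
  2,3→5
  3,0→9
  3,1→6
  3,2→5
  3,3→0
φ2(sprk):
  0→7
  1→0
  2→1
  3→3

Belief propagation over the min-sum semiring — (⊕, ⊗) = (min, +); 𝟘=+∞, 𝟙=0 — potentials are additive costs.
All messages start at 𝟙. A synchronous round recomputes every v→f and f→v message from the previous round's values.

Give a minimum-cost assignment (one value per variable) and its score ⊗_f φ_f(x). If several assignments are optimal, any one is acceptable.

init: all messages = 𝟙 over 4 values
r1 m[φ0→slip] = [3, 0, 1, 1]
r1 m[φ0→snow] = [0, 0, 1, 1]
r1 m[φ1→slip] = [0, 3, 2, 0]
r1 m[φ1→sprk] = [2, 4, 0, 0]
r1 m[φ2→sprk] = [7, 0, 1, 3]
r1 m[slip→φ0] = [0, 0, 0, 0]
r1 m[slip→φ1] = [0, 0, 0, 0]
r1 m[snow→φ0] = [0, 0, 0, 0]
r1 m[sprk→φ1] = [0, 0, 0, 0]
r1 m[sprk→φ2] = [0, 0, 0, 0]
r2 m[φ0→slip] = [3, 0, 1, 1]
r2 m[φ0→snow] = [0, 0, 1, 1]
r2 m[φ1→slip] = [0, 3, 2, 0]
r2 m[φ1→sprk] = [2, 4, 0, 0]
r2 m[φ2→sprk] = [7, 0, 1, 3]
r2 m[slip→φ0] = [0, 3, 2, 0]
r2 m[slip→φ1] = [3, 0, 1, 1]
r2 m[snow→φ0] = [0, 0, 0, 0]
r2 m[sprk→φ1] = [7, 0, 1, 3]
r2 m[sprk→φ2] = [2, 4, 0, 0]
r3 m[φ0→slip] = [3, 0, 1, 1]
r3 m[φ0→snow] = [3, 3, 1, 3]
r3 m[φ1→slip] = [1, 5, 4, 3]
r3 m[φ1→sprk] = [3, 6, 3, 1]
r3 m[φ2→sprk] = [7, 0, 1, 3]
r3 m[slip→φ0] = [0, 3, 2, 0]
r3 m[slip→φ1] = [3, 0, 1, 1]
r3 m[snow→φ0] = [0, 0, 0, 0]
r3 m[sprk→φ1] = [7, 0, 1, 3]
r3 m[sprk→φ2] = [2, 4, 0, 0]
r4 m[φ0→slip] = [3, 0, 1, 1]
r4 m[φ0→snow] = [3, 3, 1, 3]
r4 m[φ1→slip] = [1, 5, 4, 3]
r4 m[φ1→sprk] = [3, 6, 3, 1]
r4 m[φ2→sprk] = [7, 0, 1, 3]
r4 m[slip→φ0] = [1, 5, 4, 3]
r4 m[slip→φ1] = [3, 0, 1, 1]
r4 m[snow→φ0] = [0, 0, 0, 0]
r4 m[sprk→φ1] = [7, 0, 1, 3]
r4 m[sprk→φ2] = [3, 6, 3, 1]
r5 m[φ0→slip] = [3, 0, 1, 1]
r5 m[φ0→snow] = [5, 4, 4, 5]
r5 m[φ1→slip] = [1, 5, 4, 3]
r5 m[φ1→sprk] = [3, 6, 3, 1]
r5 m[φ2→sprk] = [7, 0, 1, 3]
r5 m[slip→φ0] = [1, 5, 4, 3]
r5 m[slip→φ1] = [3, 0, 1, 1]
r5 m[snow→φ0] = [0, 0, 0, 0]
r5 m[sprk→φ1] = [7, 0, 1, 3]
r5 m[sprk→φ2] = [3, 6, 3, 1]
r6 m[φ0→slip] = [3, 0, 1, 1]
r6 m[φ0→snow] = [5, 4, 4, 5]
r6 m[φ1→slip] = [1, 5, 4, 3]
r6 m[φ1→sprk] = [3, 6, 3, 1]
r6 m[φ2→sprk] = [7, 0, 1, 3]
r6 m[slip→φ0] = [1, 5, 4, 3]
r6 m[slip→φ1] = [3, 0, 1, 1]
r6 m[snow→φ0] = [0, 0, 0, 0]
r6 m[sprk→φ1] = [7, 0, 1, 3]
r6 m[sprk→φ2] = [3, 6, 3, 1]
fixed point reached at round 6
traceback from slip: (slip=0, snow=1, sprk=2), score=4

assignment: (slip=0, snow=1, sprk=2); score = 4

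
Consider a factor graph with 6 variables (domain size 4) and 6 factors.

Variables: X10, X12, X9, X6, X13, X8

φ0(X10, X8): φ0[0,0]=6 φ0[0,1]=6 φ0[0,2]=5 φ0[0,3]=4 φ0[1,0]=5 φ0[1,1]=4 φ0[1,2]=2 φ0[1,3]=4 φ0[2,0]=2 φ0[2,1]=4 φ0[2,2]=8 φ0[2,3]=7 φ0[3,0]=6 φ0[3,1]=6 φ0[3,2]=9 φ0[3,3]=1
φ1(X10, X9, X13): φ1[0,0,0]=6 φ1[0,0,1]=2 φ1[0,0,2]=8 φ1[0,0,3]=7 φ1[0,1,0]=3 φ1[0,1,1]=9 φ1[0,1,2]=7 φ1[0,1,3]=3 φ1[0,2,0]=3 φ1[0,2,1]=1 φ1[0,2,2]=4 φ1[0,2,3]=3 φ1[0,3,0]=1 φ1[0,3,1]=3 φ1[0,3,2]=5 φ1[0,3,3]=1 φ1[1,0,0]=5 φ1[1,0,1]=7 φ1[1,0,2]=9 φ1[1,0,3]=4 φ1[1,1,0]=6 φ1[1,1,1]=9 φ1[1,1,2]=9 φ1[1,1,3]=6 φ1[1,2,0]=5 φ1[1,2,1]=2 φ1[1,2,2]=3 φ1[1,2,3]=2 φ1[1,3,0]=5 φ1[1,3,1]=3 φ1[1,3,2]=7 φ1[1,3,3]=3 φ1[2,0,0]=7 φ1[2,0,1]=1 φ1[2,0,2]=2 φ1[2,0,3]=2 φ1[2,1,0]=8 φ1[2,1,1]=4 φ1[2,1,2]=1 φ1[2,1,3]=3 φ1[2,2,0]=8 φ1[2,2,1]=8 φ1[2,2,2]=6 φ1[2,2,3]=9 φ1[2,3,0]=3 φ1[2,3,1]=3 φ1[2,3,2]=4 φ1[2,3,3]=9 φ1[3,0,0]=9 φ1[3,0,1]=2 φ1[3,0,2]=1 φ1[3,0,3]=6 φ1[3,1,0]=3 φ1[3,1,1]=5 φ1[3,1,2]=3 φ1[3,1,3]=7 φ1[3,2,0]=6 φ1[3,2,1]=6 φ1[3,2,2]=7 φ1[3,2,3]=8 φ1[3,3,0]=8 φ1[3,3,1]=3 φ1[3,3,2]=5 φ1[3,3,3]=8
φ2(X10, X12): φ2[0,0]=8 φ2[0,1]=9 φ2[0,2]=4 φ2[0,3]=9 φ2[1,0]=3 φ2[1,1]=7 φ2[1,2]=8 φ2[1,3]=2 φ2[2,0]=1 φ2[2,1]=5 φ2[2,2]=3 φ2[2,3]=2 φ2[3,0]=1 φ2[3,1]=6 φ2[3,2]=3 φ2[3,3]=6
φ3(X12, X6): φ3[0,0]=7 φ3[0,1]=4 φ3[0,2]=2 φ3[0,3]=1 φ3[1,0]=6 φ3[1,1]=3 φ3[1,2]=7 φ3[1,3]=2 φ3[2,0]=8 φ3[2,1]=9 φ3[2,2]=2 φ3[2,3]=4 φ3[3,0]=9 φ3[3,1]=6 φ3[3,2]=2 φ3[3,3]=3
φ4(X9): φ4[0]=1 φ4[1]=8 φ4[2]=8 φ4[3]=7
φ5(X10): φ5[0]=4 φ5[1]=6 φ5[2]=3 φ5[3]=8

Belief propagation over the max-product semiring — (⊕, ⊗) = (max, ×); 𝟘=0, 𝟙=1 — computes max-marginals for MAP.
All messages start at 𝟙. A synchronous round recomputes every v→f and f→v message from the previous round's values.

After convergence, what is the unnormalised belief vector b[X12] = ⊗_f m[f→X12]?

init: all messages = 𝟙 over 4 values
r1 m[φ0→X10] = [6, 5, 8, 9]
r1 m[φ0→X8] = [6, 6, 9, 7]
r1 m[φ1→X10] = [9, 9, 9, 9]
r1 m[φ1→X9] = [9, 9, 9, 9]
r1 m[φ1→X13] = [9, 9, 9, 9]
r1 m[φ2→X10] = [9, 8, 5, 6]
r1 m[φ2→X12] = [8, 9, 8, 9]
r1 m[φ3→X12] = [7, 7, 9, 9]
r1 m[φ3→X6] = [9, 9, 7, 4]
r1 m[φ4→X9] = [1, 8, 8, 7]
r1 m[φ5→X10] = [4, 6, 3, 8]
r1 m[X10→φ0] = [1, 1, 1, 1]
r1 m[X10→φ1] = [1, 1, 1, 1]
r1 m[X10→φ2] = [1, 1, 1, 1]
r1 m[X10→φ5] = [1, 1, 1, 1]
r1 m[X12→φ2] = [1, 1, 1, 1]
r1 m[X12→φ3] = [1, 1, 1, 1]
r1 m[X9→φ1] = [1, 1, 1, 1]
r1 m[X9→φ4] = [1, 1, 1, 1]
r1 m[X6→φ3] = [1, 1, 1, 1]
r1 m[X13→φ1] = [1, 1, 1, 1]
r1 m[X8→φ0] = [1, 1, 1, 1]
r2 m[φ0→X10] = [6, 5, 8, 9]
r2 m[φ0→X8] = [6, 6, 9, 7]
r2 m[φ1→X10] = [9, 9, 9, 9]
r2 m[φ1→X9] = [9, 9, 9, 9]
r2 m[φ1→X13] = [9, 9, 9, 9]
r2 m[φ2→X10] = [9, 8, 5, 6]
r2 m[φ2→X12] = [8, 9, 8, 9]
r2 m[φ3→X12] = [7, 7, 9, 9]
r2 m[φ3→X6] = [9, 9, 7, 4]
r2 m[φ4→X9] = [1, 8, 8, 7]
r2 m[φ5→X10] = [4, 6, 3, 8]
r2 m[X10→φ0] = [324, 432, 135, 432]
r2 m[X10→φ1] = [216, 240, 120, 432]
r2 m[X10→φ2] = [216, 270, 216, 648]
r2 m[X10→φ5] = [486, 360, 360, 486]
r2 m[X12→φ2] = [7, 7, 9, 9]
r2 m[X12→φ3] = [8, 9, 8, 9]
r2 m[X9→φ1] = [1, 8, 8, 7]
r2 m[X9→φ4] = [9, 9, 9, 9]
r2 m[X6→φ3] = [1, 1, 1, 1]
r2 m[X13→φ1] = [1, 1, 1, 1]
r2 m[X8→φ0] = [1, 1, 1, 1]
r3 m[φ0→X10] = [6, 5, 8, 9]
r3 m[φ0→X8] = [2592, 2592, 3888, 1728]
r3 m[φ1→X10] = [72, 72, 72, 64]
r3 m[φ1→X9] = [3888, 3024, 3456, 3456]
r3 m[φ1→X13] = [24192, 20736, 24192, 27648]
r3 m[φ2→X10] = [81, 72, 35, 54]
r3 m[φ2→X12] = [1728, 3888, 2160, 3888]
r3 m[φ3→X12] = [7, 7, 9, 9]
r3 m[φ3→X6] = [81, 72, 63, 32]
r3 m[φ4→X9] = [1, 8, 8, 7]
r3 m[φ5→X10] = [4, 6, 3, 8]
r3 m[X10→φ0] = [324, 432, 135, 432]
r3 m[X10→φ1] = [216, 240, 120, 432]
r3 m[X10→φ2] = [216, 270, 216, 648]
r3 m[X10→φ5] = [486, 360, 360, 486]
r3 m[X12→φ2] = [7, 7, 9, 9]
r3 m[X12→φ3] = [8, 9, 8, 9]
r3 m[X9→φ1] = [1, 8, 8, 7]
r3 m[X9→φ4] = [9, 9, 9, 9]
r3 m[X6→φ3] = [1, 1, 1, 1]
r3 m[X13→φ1] = [1, 1, 1, 1]
r3 m[X8→φ0] = [1, 1, 1, 1]
r4 m[φ0→X10] = [6, 5, 8, 9]
r4 m[φ0→X8] = [2592, 2592, 3888, 1728]
r4 m[φ1→X10] = [72, 72, 72, 64]
r4 m[φ1→X9] = [3888, 3024, 3456, 3456]
r4 m[φ1→X13] = [24192, 20736, 24192, 27648]
r4 m[φ2→X10] = [81, 72, 35, 54]
r4 m[φ2→X12] = [1728, 3888, 2160, 3888]
r4 m[φ3→X12] = [7, 7, 9, 9]
r4 m[φ3→X6] = [81, 72, 63, 32]
r4 m[φ4→X9] = [1, 8, 8, 7]
r4 m[φ5→X10] = [4, 6, 3, 8]
r4 m[X10→φ0] = [23328, 31104, 7560, 27648]
r4 m[X10→φ1] = [1944, 2160, 840, 3888]
r4 m[X10→φ2] = [1728, 2160, 1728, 4608]
r4 m[X10→φ5] = [34992, 25920, 20160, 31104]
r4 m[X12→φ2] = [7, 7, 9, 9]
r4 m[X12→φ3] = [1728, 3888, 2160, 3888]
r4 m[X9→φ1] = [1, 8, 8, 7]
r4 m[X9→φ4] = [3888, 3024, 3456, 3456]
r4 m[X6→φ3] = [1, 1, 1, 1]
r4 m[X13→φ1] = [1, 1, 1, 1]
r4 m[X8→φ0] = [1, 1, 1, 1]
r5 m[φ0→X10] = [6, 5, 8, 9]
r5 m[φ0→X8] = [165888, 165888, 248832, 124416]
r5 m[φ1→X10] = [72, 72, 72, 64]
r5 m[φ1→X9] = [34992, 27216, 31104, 31104]
r5 m[φ1→X13] = [217728, 186624, 217728, 248832]
r5 m[φ2→X10] = [81, 72, 35, 54]
r5 m[φ2→X12] = [13824, 27648, 17280, 27648]
r5 m[φ3→X12] = [7, 7, 9, 9]
r5 m[φ3→X6] = [34992, 23328, 27216, 11664]
r5 m[φ4→X9] = [1, 8, 8, 7]
r5 m[φ5→X10] = [4, 6, 3, 8]
r5 m[X10→φ0] = [23328, 31104, 7560, 27648]
r5 m[X10→φ1] = [1944, 2160, 840, 3888]
r5 m[X10→φ2] = [1728, 2160, 1728, 4608]
r5 m[X10→φ5] = [34992, 25920, 20160, 31104]
r5 m[X12→φ2] = [7, 7, 9, 9]
r5 m[X12→φ3] = [1728, 3888, 2160, 3888]
r5 m[X9→φ1] = [1, 8, 8, 7]
r5 m[X9→φ4] = [3888, 3024, 3456, 3456]
r5 m[X6→φ3] = [1, 1, 1, 1]
r5 m[X13→φ1] = [1, 1, 1, 1]
r5 m[X8→φ0] = [1, 1, 1, 1]
r6 m[φ0→X10] = [6, 5, 8, 9]
r6 m[φ0→X8] = [165888, 165888, 248832, 124416]
r6 m[φ1→X10] = [72, 72, 72, 64]
r6 m[φ1→X9] = [34992, 27216, 31104, 31104]
r6 m[φ1→X13] = [217728, 186624, 217728, 248832]
r6 m[φ2→X10] = [81, 72, 35, 54]
r6 m[φ2→X12] = [13824, 27648, 17280, 27648]
r6 m[φ3→X12] = [7, 7, 9, 9]
r6 m[φ3→X6] = [34992, 23328, 27216, 11664]
r6 m[φ4→X9] = [1, 8, 8, 7]
r6 m[φ5→X10] = [4, 6, 3, 8]
r6 m[X10→φ0] = [23328, 31104, 7560, 27648]
r6 m[X10→φ1] = [1944, 2160, 840, 3888]
r6 m[X10→φ2] = [1728, 2160, 1728, 4608]
r6 m[X10→φ5] = [34992, 25920, 20160, 31104]
r6 m[X12→φ2] = [7, 7, 9, 9]
r6 m[X12→φ3] = [13824, 27648, 17280, 27648]
r6 m[X9→φ1] = [1, 8, 8, 7]
r6 m[X9→φ4] = [34992, 27216, 31104, 31104]
r6 m[X6→φ3] = [1, 1, 1, 1]
r6 m[X13→φ1] = [1, 1, 1, 1]
r6 m[X8→φ0] = [1, 1, 1, 1]
r7 m[φ0→X10] = [6, 5, 8, 9]
r7 m[φ0→X8] = [165888, 165888, 248832, 124416]
r7 m[φ1→X10] = [72, 72, 72, 64]
r7 m[φ1→X9] = [34992, 27216, 31104, 31104]
r7 m[φ1→X13] = [217728, 186624, 217728, 248832]
r7 m[φ2→X10] = [81, 72, 35, 54]
r7 m[φ2→X12] = [13824, 27648, 17280, 27648]
r7 m[φ3→X12] = [7, 7, 9, 9]
r7 m[φ3→X6] = [248832, 165888, 193536, 82944]
r7 m[φ4→X9] = [1, 8, 8, 7]
r7 m[φ5→X10] = [4, 6, 3, 8]
r7 m[X10→φ0] = [23328, 31104, 7560, 27648]
r7 m[X10→φ1] = [1944, 2160, 840, 3888]
r7 m[X10→φ2] = [1728, 2160, 1728, 4608]
r7 m[X10→φ5] = [34992, 25920, 20160, 31104]
r7 m[X12→φ2] = [7, 7, 9, 9]
r7 m[X12→φ3] = [13824, 27648, 17280, 27648]
r7 m[X9→φ1] = [1, 8, 8, 7]
r7 m[X9→φ4] = [34992, 27216, 31104, 31104]
r7 m[X6→φ3] = [1, 1, 1, 1]
r7 m[X13→φ1] = [1, 1, 1, 1]
r7 m[X8→φ0] = [1, 1, 1, 1]
r8 m[φ0→X10] = [6, 5, 8, 9]
r8 m[φ0→X8] = [165888, 165888, 248832, 124416]
r8 m[φ1→X10] = [72, 72, 72, 64]
r8 m[φ1→X9] = [34992, 27216, 31104, 31104]
r8 m[φ1→X13] = [217728, 186624, 217728, 248832]
r8 m[φ2→X10] = [81, 72, 35, 54]
r8 m[φ2→X12] = [13824, 27648, 17280, 27648]
r8 m[φ3→X12] = [7, 7, 9, 9]
r8 m[φ3→X6] = [248832, 165888, 193536, 82944]
r8 m[φ4→X9] = [1, 8, 8, 7]
r8 m[φ5→X10] = [4, 6, 3, 8]
r8 m[X10→φ0] = [23328, 31104, 7560, 27648]
r8 m[X10→φ1] = [1944, 2160, 840, 3888]
r8 m[X10→φ2] = [1728, 2160, 1728, 4608]
r8 m[X10→φ5] = [34992, 25920, 20160, 31104]
r8 m[X12→φ2] = [7, 7, 9, 9]
r8 m[X12→φ3] = [13824, 27648, 17280, 27648]
r8 m[X9→φ1] = [1, 8, 8, 7]
r8 m[X9→φ4] = [34992, 27216, 31104, 31104]
r8 m[X6→φ3] = [1, 1, 1, 1]
r8 m[X13→φ1] = [1, 1, 1, 1]
r8 m[X8→φ0] = [1, 1, 1, 1]
fixed point reached at round 8
b[X12] = ⊗ incoming = [96768, 193536, 155520, 248832]

b[X12] = [96768, 193536, 155520, 248832]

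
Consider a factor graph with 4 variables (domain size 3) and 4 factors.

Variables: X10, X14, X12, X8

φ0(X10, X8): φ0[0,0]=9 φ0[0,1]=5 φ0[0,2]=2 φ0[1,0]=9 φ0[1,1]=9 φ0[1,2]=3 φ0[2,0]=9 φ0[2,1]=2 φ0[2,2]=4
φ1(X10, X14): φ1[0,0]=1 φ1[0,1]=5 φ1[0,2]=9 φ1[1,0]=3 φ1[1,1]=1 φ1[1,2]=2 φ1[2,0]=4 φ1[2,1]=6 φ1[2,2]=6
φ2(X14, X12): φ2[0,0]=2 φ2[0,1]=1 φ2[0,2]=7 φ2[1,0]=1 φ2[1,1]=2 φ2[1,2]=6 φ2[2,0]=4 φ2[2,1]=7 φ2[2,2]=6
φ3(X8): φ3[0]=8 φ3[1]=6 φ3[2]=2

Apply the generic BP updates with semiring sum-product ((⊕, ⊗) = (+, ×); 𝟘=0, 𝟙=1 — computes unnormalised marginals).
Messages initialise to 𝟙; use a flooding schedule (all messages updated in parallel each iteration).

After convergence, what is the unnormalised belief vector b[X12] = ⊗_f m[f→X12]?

init: all messages = 𝟙 over 3 values
r1 m[φ0→X10] = [16, 21, 15]
r1 m[φ0→X8] = [27, 16, 9]
r1 m[φ1→X10] = [15, 6, 16]
r1 m[φ1→X14] = [8, 12, 17]
r1 m[φ2→X14] = [10, 9, 17]
r1 m[φ2→X12] = [7, 10, 19]
r1 m[φ3→X8] = [8, 6, 2]
r1 m[X10→φ0] = [1, 1, 1]
r1 m[X10→φ1] = [1, 1, 1]
r1 m[X14→φ1] = [1, 1, 1]
r1 m[X14→φ2] = [1, 1, 1]
r1 m[X12→φ2] = [1, 1, 1]
r1 m[X8→φ0] = [1, 1, 1]
r1 m[X8→φ3] = [1, 1, 1]
r2 m[φ0→X10] = [16, 21, 15]
r2 m[φ0→X8] = [27, 16, 9]
r2 m[φ1→X10] = [15, 6, 16]
r2 m[φ1→X14] = [8, 12, 17]
r2 m[φ2→X14] = [10, 9, 17]
r2 m[φ2→X12] = [7, 10, 19]
r2 m[φ3→X8] = [8, 6, 2]
r2 m[X10→φ0] = [15, 6, 16]
r2 m[X10→φ1] = [16, 21, 15]
r2 m[X14→φ1] = [10, 9, 17]
r2 m[X14→φ2] = [8, 12, 17]
r2 m[X12→φ2] = [1, 1, 1]
r2 m[X8→φ0] = [8, 6, 2]
r2 m[X8→φ3] = [27, 16, 9]
r3 m[φ0→X10] = [106, 132, 92]
r3 m[φ0→X8] = [333, 161, 112]
r3 m[φ1→X10] = [208, 73, 196]
r3 m[φ1→X14] = [139, 191, 276]
r3 m[φ2→X14] = [10, 9, 17]
r3 m[φ2→X12] = [96, 151, 230]
r3 m[φ3→X8] = [8, 6, 2]
r3 m[X10→φ0] = [15, 6, 16]
r3 m[X10→φ1] = [16, 21, 15]
r3 m[X14→φ1] = [10, 9, 17]
r3 m[X14→φ2] = [8, 12, 17]
r3 m[X12→φ2] = [1, 1, 1]
r3 m[X8→φ0] = [8, 6, 2]
r3 m[X8→φ3] = [27, 16, 9]
r4 m[φ0→X10] = [106, 132, 92]
r4 m[φ0→X8] = [333, 161, 112]
r4 m[φ1→X10] = [208, 73, 196]
r4 m[φ1→X14] = [139, 191, 276]
r4 m[φ2→X14] = [10, 9, 17]
r4 m[φ2→X12] = [96, 151, 230]
r4 m[φ3→X8] = [8, 6, 2]
r4 m[X10→φ0] = [208, 73, 196]
r4 m[X10→φ1] = [106, 132, 92]
r4 m[X14→φ1] = [10, 9, 17]
r4 m[X14→φ2] = [139, 191, 276]
r4 m[X12→φ2] = [1, 1, 1]
r4 m[X8→φ0] = [8, 6, 2]
r4 m[X8→φ3] = [333, 161, 112]
r5 m[φ0→X10] = [106, 132, 92]
r5 m[φ0→X8] = [4293, 2089, 1419]
r5 m[φ1→X10] = [208, 73, 196]
r5 m[φ1→X14] = [870, 1214, 1770]
r5 m[φ2→X14] = [10, 9, 17]
r5 m[φ2→X12] = [1573, 2453, 3775]
r5 m[φ3→X8] = [8, 6, 2]
r5 m[X10→φ0] = [208, 73, 196]
r5 m[X10→φ1] = [106, 132, 92]
r5 m[X14→φ1] = [10, 9, 17]
r5 m[X14→φ2] = [139, 191, 276]
r5 m[X12→φ2] = [1, 1, 1]
r5 m[X8→φ0] = [8, 6, 2]
r5 m[X8→φ3] = [333, 161, 112]
r6 m[φ0→X10] = [106, 132, 92]
r6 m[φ0→X8] = [4293, 2089, 1419]
r6 m[φ1→X10] = [208, 73, 196]
r6 m[φ1→X14] = [870, 1214, 1770]
r6 m[φ2→X14] = [10, 9, 17]
r6 m[φ2→X12] = [1573, 2453, 3775]
r6 m[φ3→X8] = [8, 6, 2]
r6 m[X10→φ0] = [208, 73, 196]
r6 m[X10→φ1] = [106, 132, 92]
r6 m[X14→φ1] = [10, 9, 17]
r6 m[X14→φ2] = [870, 1214, 1770]
r6 m[X12→φ2] = [1, 1, 1]
r6 m[X8→φ0] = [8, 6, 2]
r6 m[X8→φ3] = [4293, 2089, 1419]
r7 m[φ0→X10] = [106, 132, 92]
r7 m[φ0→X8] = [4293, 2089, 1419]
r7 m[φ1→X10] = [208, 73, 196]
r7 m[φ1→X14] = [870, 1214, 1770]
r7 m[φ2→X14] = [10, 9, 17]
r7 m[φ2→X12] = [10034, 15688, 23994]
r7 m[φ3→X8] = [8, 6, 2]
r7 m[X10→φ0] = [208, 73, 196]
r7 m[X10→φ1] = [106, 132, 92]
r7 m[X14→φ1] = [10, 9, 17]
r7 m[X14→φ2] = [870, 1214, 1770]
r7 m[X12→φ2] = [1, 1, 1]
r7 m[X8→φ0] = [8, 6, 2]
r7 m[X8→φ3] = [4293, 2089, 1419]
r8 m[φ0→X10] = [106, 132, 92]
r8 m[φ0→X8] = [4293, 2089, 1419]
r8 m[φ1→X10] = [208, 73, 196]
r8 m[φ1→X14] = [870, 1214, 1770]
r8 m[φ2→X14] = [10, 9, 17]
r8 m[φ2→X12] = [10034, 15688, 23994]
r8 m[φ3→X8] = [8, 6, 2]
r8 m[X10→φ0] = [208, 73, 196]
r8 m[X10→φ1] = [106, 132, 92]
r8 m[X14→φ1] = [10, 9, 17]
r8 m[X14→φ2] = [870, 1214, 1770]
r8 m[X12→φ2] = [1, 1, 1]
r8 m[X8→φ0] = [8, 6, 2]
r8 m[X8→φ3] = [4293, 2089, 1419]
fixed point reached at round 8
b[X12] = ⊗ incoming = [10034, 15688, 23994]

b[X12] = [10034, 15688, 23994]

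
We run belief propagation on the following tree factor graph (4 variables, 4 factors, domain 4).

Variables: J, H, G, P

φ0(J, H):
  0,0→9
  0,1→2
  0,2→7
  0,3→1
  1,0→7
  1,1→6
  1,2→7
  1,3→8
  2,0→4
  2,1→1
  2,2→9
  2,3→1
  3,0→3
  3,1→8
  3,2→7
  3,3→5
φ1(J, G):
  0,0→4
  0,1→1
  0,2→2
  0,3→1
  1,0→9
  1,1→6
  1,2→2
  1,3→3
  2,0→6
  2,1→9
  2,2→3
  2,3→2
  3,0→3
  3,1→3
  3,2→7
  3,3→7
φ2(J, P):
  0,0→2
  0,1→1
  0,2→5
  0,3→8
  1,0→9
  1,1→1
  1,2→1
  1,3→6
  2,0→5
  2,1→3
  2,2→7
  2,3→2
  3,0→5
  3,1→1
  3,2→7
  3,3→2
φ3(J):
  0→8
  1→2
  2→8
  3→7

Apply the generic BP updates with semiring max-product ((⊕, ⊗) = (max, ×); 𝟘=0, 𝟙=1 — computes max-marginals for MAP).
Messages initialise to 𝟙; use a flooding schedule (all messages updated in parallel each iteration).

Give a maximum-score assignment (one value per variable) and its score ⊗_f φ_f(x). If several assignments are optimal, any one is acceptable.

assignment: (J=2, H=2, G=1, P=2); score = 4536

init: all messages = 𝟙 over 4 values
r1 m[φ0→J] = [9, 8, 9, 8]
r1 m[φ0→H] = [9, 8, 9, 8]
r1 m[φ1→J] = [4, 9, 9, 7]
r1 m[φ1→G] = [9, 9, 7, 7]
r1 m[φ2→J] = [8, 9, 7, 7]
r1 m[φ2→P] = [9, 3, 7, 8]
r1 m[φ3→J] = [8, 2, 8, 7]
r1 m[J→φ0] = [1, 1, 1, 1]
r1 m[J→φ1] = [1, 1, 1, 1]
r1 m[J→φ2] = [1, 1, 1, 1]
r1 m[J→φ3] = [1, 1, 1, 1]
r1 m[H→φ0] = [1, 1, 1, 1]
r1 m[G→φ1] = [1, 1, 1, 1]
r1 m[P→φ2] = [1, 1, 1, 1]
r2 m[φ0→J] = [9, 8, 9, 8]
r2 m[φ0→H] = [9, 8, 9, 8]
r2 m[φ1→J] = [4, 9, 9, 7]
r2 m[φ1→G] = [9, 9, 7, 7]
r2 m[φ2→J] = [8, 9, 7, 7]
r2 m[φ2→P] = [9, 3, 7, 8]
r2 m[φ3→J] = [8, 2, 8, 7]
r2 m[J→φ0] = [256, 162, 504, 343]
r2 m[J→φ1] = [576, 144, 504, 392]
r2 m[J→φ2] = [288, 144, 648, 392]
r2 m[J→φ3] = [288, 648, 567, 392]
r2 m[H→φ0] = [1, 1, 1, 1]
r2 m[G→φ1] = [1, 1, 1, 1]
r2 m[P→φ2] = [1, 1, 1, 1]
r3 m[φ0→J] = [9, 8, 9, 8]
r3 m[φ0→H] = [2304, 2744, 4536, 1715]
r3 m[φ1→J] = [4, 9, 9, 7]
r3 m[φ1→G] = [3024, 4536, 2744, 2744]
r3 m[φ2→J] = [8, 9, 7, 7]
r3 m[φ2→P] = [3240, 1944, 4536, 2304]
r3 m[φ3→J] = [8, 2, 8, 7]
r3 m[J→φ0] = [256, 162, 504, 343]
r3 m[J→φ1] = [576, 144, 504, 392]
r3 m[J→φ2] = [288, 144, 648, 392]
r3 m[J→φ3] = [288, 648, 567, 392]
r3 m[H→φ0] = [1, 1, 1, 1]
r3 m[G→φ1] = [1, 1, 1, 1]
r3 m[P→φ2] = [1, 1, 1, 1]
r4 m[φ0→J] = [9, 8, 9, 8]
r4 m[φ0→H] = [2304, 2744, 4536, 1715]
r4 m[φ1→J] = [4, 9, 9, 7]
r4 m[φ1→G] = [3024, 4536, 2744, 2744]
r4 m[φ2→J] = [8, 9, 7, 7]
r4 m[φ2→P] = [3240, 1944, 4536, 2304]
r4 m[φ3→J] = [8, 2, 8, 7]
r4 m[J→φ0] = [256, 162, 504, 343]
r4 m[J→φ1] = [576, 144, 504, 392]
r4 m[J→φ2] = [288, 144, 648, 392]
r4 m[J→φ3] = [288, 648, 567, 392]
r4 m[H→φ0] = [1, 1, 1, 1]
r4 m[G→φ1] = [1, 1, 1, 1]
r4 m[P→φ2] = [1, 1, 1, 1]
fixed point reached at round 4
traceback from J: (J=2, H=2, G=1, P=2), score=4536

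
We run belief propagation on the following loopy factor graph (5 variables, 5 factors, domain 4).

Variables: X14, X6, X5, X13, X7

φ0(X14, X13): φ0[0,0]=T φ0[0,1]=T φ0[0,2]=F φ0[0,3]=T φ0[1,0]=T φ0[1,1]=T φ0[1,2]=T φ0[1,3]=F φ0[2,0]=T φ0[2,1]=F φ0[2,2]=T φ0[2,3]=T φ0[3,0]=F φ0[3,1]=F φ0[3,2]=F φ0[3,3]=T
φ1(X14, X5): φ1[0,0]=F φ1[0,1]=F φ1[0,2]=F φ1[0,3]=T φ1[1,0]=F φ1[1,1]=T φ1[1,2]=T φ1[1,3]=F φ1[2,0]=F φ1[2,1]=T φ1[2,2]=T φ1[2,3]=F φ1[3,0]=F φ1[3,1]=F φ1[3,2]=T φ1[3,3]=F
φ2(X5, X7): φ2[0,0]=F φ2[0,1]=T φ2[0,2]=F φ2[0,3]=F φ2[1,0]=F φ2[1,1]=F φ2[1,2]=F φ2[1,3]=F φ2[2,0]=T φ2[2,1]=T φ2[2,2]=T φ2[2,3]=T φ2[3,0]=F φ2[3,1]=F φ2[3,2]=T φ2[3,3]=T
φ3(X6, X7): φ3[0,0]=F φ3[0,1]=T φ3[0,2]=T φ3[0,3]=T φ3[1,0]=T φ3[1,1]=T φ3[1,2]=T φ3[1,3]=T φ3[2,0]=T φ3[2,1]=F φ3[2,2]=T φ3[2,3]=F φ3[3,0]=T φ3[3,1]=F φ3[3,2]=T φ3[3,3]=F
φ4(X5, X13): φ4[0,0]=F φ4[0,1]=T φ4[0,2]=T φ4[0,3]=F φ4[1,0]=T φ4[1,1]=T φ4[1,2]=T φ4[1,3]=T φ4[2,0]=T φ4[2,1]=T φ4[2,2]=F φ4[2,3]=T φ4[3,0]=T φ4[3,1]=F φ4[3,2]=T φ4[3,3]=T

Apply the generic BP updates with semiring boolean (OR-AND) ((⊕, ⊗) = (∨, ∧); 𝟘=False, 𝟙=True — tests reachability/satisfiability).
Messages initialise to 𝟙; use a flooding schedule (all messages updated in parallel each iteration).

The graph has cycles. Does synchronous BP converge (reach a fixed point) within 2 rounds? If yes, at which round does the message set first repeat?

init: all messages = 𝟙 over 4 values
r1 m[φ0→X14] = [T, T, T, T]
r1 m[φ0→X13] = [T, T, T, T]
r1 m[φ1→X14] = [T, T, T, T]
r1 m[φ1→X5] = [F, T, T, T]
r1 m[φ2→X5] = [T, F, T, T]
r1 m[φ2→X7] = [T, T, T, T]
r1 m[φ3→X6] = [T, T, T, T]
r1 m[φ3→X7] = [T, T, T, T]
r1 m[φ4→X5] = [T, T, T, T]
r1 m[φ4→X13] = [T, T, T, T]
r1 m[X14→φ0] = [T, T, T, T]
r1 m[X14→φ1] = [T, T, T, T]
r1 m[X6→φ3] = [T, T, T, T]
r1 m[X5→φ1] = [T, T, T, T]
r1 m[X5→φ2] = [T, T, T, T]
r1 m[X5→φ4] = [T, T, T, T]
r1 m[X13→φ0] = [T, T, T, T]
r1 m[X13→φ4] = [T, T, T, T]
r1 m[X7→φ2] = [T, T, T, T]
r1 m[X7→φ3] = [T, T, T, T]
r2 m[φ0→X14] = [T, T, T, T]
r2 m[φ0→X13] = [T, T, T, T]
r2 m[φ1→X14] = [T, T, T, T]
r2 m[φ1→X5] = [F, T, T, T]
r2 m[φ2→X5] = [T, F, T, T]
r2 m[φ2→X7] = [T, T, T, T]
r2 m[φ3→X6] = [T, T, T, T]
r2 m[φ3→X7] = [T, T, T, T]
r2 m[φ4→X5] = [T, T, T, T]
r2 m[φ4→X13] = [T, T, T, T]
r2 m[X14→φ0] = [T, T, T, T]
r2 m[X14→φ1] = [T, T, T, T]
r2 m[X6→φ3] = [T, T, T, T]
r2 m[X5→φ1] = [T, F, T, T]
r2 m[X5→φ2] = [F, T, T, T]
r2 m[X5→φ4] = [F, F, T, T]
r2 m[X13→φ0] = [T, T, T, T]
r2 m[X13→φ4] = [T, T, T, T]
r2 m[X7→φ2] = [T, T, T, T]
r2 m[X7→φ3] = [T, T, T, T]
no fixed point within 2 rounds

NOT CONVERGED within 2 rounds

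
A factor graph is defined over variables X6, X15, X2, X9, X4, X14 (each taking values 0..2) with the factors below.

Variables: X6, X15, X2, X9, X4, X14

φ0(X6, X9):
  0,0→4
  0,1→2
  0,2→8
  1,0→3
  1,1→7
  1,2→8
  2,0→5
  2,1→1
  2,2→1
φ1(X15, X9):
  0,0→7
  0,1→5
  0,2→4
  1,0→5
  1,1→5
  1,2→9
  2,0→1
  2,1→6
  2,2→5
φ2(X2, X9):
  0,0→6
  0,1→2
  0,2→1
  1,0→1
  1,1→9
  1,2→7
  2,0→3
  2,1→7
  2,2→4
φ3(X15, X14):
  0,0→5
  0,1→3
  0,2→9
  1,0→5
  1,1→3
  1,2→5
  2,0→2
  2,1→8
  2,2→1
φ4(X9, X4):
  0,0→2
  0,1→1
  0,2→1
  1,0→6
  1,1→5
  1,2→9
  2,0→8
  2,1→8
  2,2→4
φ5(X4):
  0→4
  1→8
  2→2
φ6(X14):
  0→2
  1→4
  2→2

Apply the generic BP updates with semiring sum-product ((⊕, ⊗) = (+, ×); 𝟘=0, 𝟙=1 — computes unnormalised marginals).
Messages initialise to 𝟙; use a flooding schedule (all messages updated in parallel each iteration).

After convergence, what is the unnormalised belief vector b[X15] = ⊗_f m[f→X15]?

init: all messages = 𝟙 over 3 values
r1 m[φ0→X6] = [14, 18, 7]
r1 m[φ0→X9] = [12, 10, 17]
r1 m[φ1→X15] = [16, 19, 12]
r1 m[φ1→X9] = [13, 16, 18]
r1 m[φ2→X2] = [9, 17, 14]
r1 m[φ2→X9] = [10, 18, 12]
r1 m[φ3→X15] = [17, 13, 11]
r1 m[φ3→X14] = [12, 14, 15]
r1 m[φ4→X9] = [4, 20, 20]
r1 m[φ4→X4] = [16, 14, 14]
r1 m[φ5→X4] = [4, 8, 2]
r1 m[φ6→X14] = [2, 4, 2]
r1 m[X6→φ0] = [1, 1, 1]
r1 m[X15→φ1] = [1, 1, 1]
r1 m[X15→φ3] = [1, 1, 1]
r1 m[X2→φ2] = [1, 1, 1]
r1 m[X9→φ0] = [1, 1, 1]
r1 m[X9→φ1] = [1, 1, 1]
r1 m[X9→φ2] = [1, 1, 1]
r1 m[X9→φ4] = [1, 1, 1]
r1 m[X4→φ4] = [1, 1, 1]
r1 m[X4→φ5] = [1, 1, 1]
r1 m[X14→φ3] = [1, 1, 1]
r1 m[X14→φ6] = [1, 1, 1]
r2 m[φ0→X6] = [14, 18, 7]
r2 m[φ0→X9] = [12, 10, 17]
r2 m[φ1→X15] = [16, 19, 12]
r2 m[φ1→X9] = [13, 16, 18]
r2 m[φ2→X2] = [9, 17, 14]
r2 m[φ2→X9] = [10, 18, 12]
r2 m[φ3→X15] = [17, 13, 11]
r2 m[φ3→X14] = [12, 14, 15]
r2 m[φ4→X9] = [4, 20, 20]
r2 m[φ4→X4] = [16, 14, 14]
r2 m[φ5→X4] = [4, 8, 2]
r2 m[φ6→X14] = [2, 4, 2]
r2 m[X6→φ0] = [1, 1, 1]
r2 m[X15→φ1] = [17, 13, 11]
r2 m[X15→φ3] = [16, 19, 12]
r2 m[X2→φ2] = [1, 1, 1]
r2 m[X9→φ0] = [520, 5760, 4320]
r2 m[X9→φ1] = [480, 3600, 4080]
r2 m[X9→φ2] = [624, 3200, 6120]
r2 m[X9→φ4] = [1560, 2880, 3672]
r2 m[X4→φ4] = [4, 8, 2]
r2 m[X4→φ5] = [16, 14, 14]
r2 m[X14→φ3] = [2, 4, 2]
r2 m[X14→φ6] = [12, 14, 15]
r3 m[φ0→X6] = [48160, 76440, 12680]
r3 m[φ0→X9] = [12, 10, 17]
r3 m[φ1→X15] = [37680, 57120, 42480]
r3 m[φ1→X9] = [195, 216, 240]
r3 m[φ2→X2] = [16264, 72264, 48752]
r3 m[φ2→X9] = [10, 18, 12]
r3 m[φ3→X15] = [40, 32, 38]
r3 m[φ3→X14] = [199, 201, 251]
r3 m[φ4→X9] = [18, 82, 104]
r3 m[φ4→X4] = [49776, 45336, 42168]
r3 m[φ5→X4] = [4, 8, 2]
r3 m[φ6→X14] = [2, 4, 2]
r3 m[X6→φ0] = [1, 1, 1]
r3 m[X15→φ1] = [17, 13, 11]
r3 m[X15→φ3] = [16, 19, 12]
r3 m[X2→φ2] = [1, 1, 1]
r3 m[X9→φ0] = [520, 5760, 4320]
r3 m[X9→φ1] = [480, 3600, 4080]
r3 m[X9→φ2] = [624, 3200, 6120]
r3 m[X9→φ4] = [1560, 2880, 3672]
r3 m[X4→φ4] = [4, 8, 2]
r3 m[X4→φ5] = [16, 14, 14]
r3 m[X14→φ3] = [2, 4, 2]
r3 m[X14→φ6] = [12, 14, 15]
r4 m[φ0→X6] = [48160, 76440, 12680]
r4 m[φ0→X9] = [12, 10, 17]
r4 m[φ1→X15] = [37680, 57120, 42480]
r4 m[φ1→X9] = [195, 216, 240]
r4 m[φ2→X2] = [16264, 72264, 48752]
r4 m[φ2→X9] = [10, 18, 12]
r4 m[φ3→X15] = [40, 32, 38]
r4 m[φ3→X14] = [199, 201, 251]
r4 m[φ4→X9] = [18, 82, 104]
r4 m[φ4→X4] = [49776, 45336, 42168]
r4 m[φ5→X4] = [4, 8, 2]
r4 m[φ6→X14] = [2, 4, 2]
r4 m[X6→φ0] = [1, 1, 1]
r4 m[X15→φ1] = [40, 32, 38]
r4 m[X15→φ3] = [37680, 57120, 42480]
r4 m[X2→φ2] = [1, 1, 1]
r4 m[X9→φ0] = [35100, 318816, 299520]
r4 m[X9→φ1] = [2160, 14760, 21216]
r4 m[X9→φ2] = [42120, 177120, 424320]
r4 m[X9→φ4] = [23400, 38880, 48960]
r4 m[X4→φ4] = [4, 8, 2]
r4 m[X4→φ5] = [49776, 45336, 42168]
r4 m[X14→φ3] = [2, 4, 2]
r4 m[X14→φ6] = [199, 201, 251]
r5 m[φ0→X6] = [3174192, 4733172, 793836]
r5 m[φ0→X9] = [12, 10, 17]
r5 m[φ1→X15] = [173784, 275544, 196800]
r5 m[φ1→X9] = [478, 588, 638]
r5 m[φ2→X2] = [1031280, 4606440, 3063480]
r5 m[φ2→X9] = [10, 18, 12]
r5 m[φ3→X15] = [40, 32, 38]
r5 m[φ3→X14] = [558960, 624240, 667200]
r5 m[φ4→X9] = [18, 82, 104]
r5 m[φ4→X4] = [671760, 609480, 569160]
r5 m[φ5→X4] = [4, 8, 2]
r5 m[φ6→X14] = [2, 4, 2]
r5 m[X6→φ0] = [1, 1, 1]
r5 m[X15→φ1] = [40, 32, 38]
r5 m[X15→φ3] = [37680, 57120, 42480]
r5 m[X2→φ2] = [1, 1, 1]
r5 m[X9→φ0] = [35100, 318816, 299520]
r5 m[X9→φ1] = [2160, 14760, 21216]
r5 m[X9→φ2] = [42120, 177120, 424320]
r5 m[X9→φ4] = [23400, 38880, 48960]
r5 m[X4→φ4] = [4, 8, 2]
r5 m[X4→φ5] = [49776, 45336, 42168]
r5 m[X14→φ3] = [2, 4, 2]
r5 m[X14→φ6] = [199, 201, 251]
r6 m[φ0→X6] = [3174192, 4733172, 793836]
r6 m[φ0→X9] = [12, 10, 17]
r6 m[φ1→X15] = [173784, 275544, 196800]
r6 m[φ1→X9] = [478, 588, 638]
r6 m[φ2→X2] = [1031280, 4606440, 3063480]
r6 m[φ2→X9] = [10, 18, 12]
r6 m[φ3→X15] = [40, 32, 38]
r6 m[φ3→X14] = [558960, 624240, 667200]
r6 m[φ4→X9] = [18, 82, 104]
r6 m[φ4→X4] = [671760, 609480, 569160]
r6 m[φ5→X4] = [4, 8, 2]
r6 m[φ6→X14] = [2, 4, 2]
r6 m[X6→φ0] = [1, 1, 1]
r6 m[X15→φ1] = [40, 32, 38]
r6 m[X15→φ3] = [173784, 275544, 196800]
r6 m[X2→φ2] = [1, 1, 1]
r6 m[X9→φ0] = [86040, 867888, 796224]
r6 m[X9→φ1] = [2160, 14760, 21216]
r6 m[X9→φ2] = [103248, 482160, 1127984]
r6 m[X9→φ4] = [57360, 105840, 130152]
r6 m[X4→φ4] = [4, 8, 2]
r6 m[X4→φ5] = [671760, 609480, 569160]
r6 m[X14→φ3] = [2, 4, 2]
r6 m[X14→φ6] = [558960, 624240, 667200]
r7 m[φ0→X6] = [8449728, 12703128, 2094312]
r7 m[φ0→X9] = [12, 10, 17]
r7 m[φ1→X15] = [173784, 275544, 196800]
r7 m[φ1→X9] = [478, 588, 638]
r7 m[φ2→X2] = [2711792, 12338576, 8196800]
r7 m[φ2→X9] = [10, 18, 12]
r7 m[φ3→X15] = [40, 32, 38]
r7 m[φ3→X14] = [2640240, 2922384, 3138576]
r7 m[φ4→X9] = [18, 82, 104]
r7 m[φ4→X4] = [1790976, 1627776, 1530528]
r7 m[φ5→X4] = [4, 8, 2]
r7 m[φ6→X14] = [2, 4, 2]
r7 m[X6→φ0] = [1, 1, 1]
r7 m[X15→φ1] = [40, 32, 38]
r7 m[X15→φ3] = [173784, 275544, 196800]
r7 m[X2→φ2] = [1, 1, 1]
r7 m[X9→φ0] = [86040, 867888, 796224]
r7 m[X9→φ1] = [2160, 14760, 21216]
r7 m[X9→φ2] = [103248, 482160, 1127984]
r7 m[X9→φ4] = [57360, 105840, 130152]
r7 m[X4→φ4] = [4, 8, 2]
r7 m[X4→φ5] = [671760, 609480, 569160]
r7 m[X14→φ3] = [2, 4, 2]
r7 m[X14→φ6] = [558960, 624240, 667200]
r8 m[φ0→X6] = [8449728, 12703128, 2094312]
r8 m[φ0→X9] = [12, 10, 17]
r8 m[φ1→X15] = [173784, 275544, 196800]
r8 m[φ1→X9] = [478, 588, 638]
r8 m[φ2→X2] = [2711792, 12338576, 8196800]
r8 m[φ2→X9] = [10, 18, 12]
r8 m[φ3→X15] = [40, 32, 38]
r8 m[φ3→X14] = [2640240, 2922384, 3138576]
r8 m[φ4→X9] = [18, 82, 104]
r8 m[φ4→X4] = [1790976, 1627776, 1530528]
r8 m[φ5→X4] = [4, 8, 2]
r8 m[φ6→X14] = [2, 4, 2]
r8 m[X6→φ0] = [1, 1, 1]
r8 m[X15→φ1] = [40, 32, 38]
r8 m[X15→φ3] = [173784, 275544, 196800]
r8 m[X2→φ2] = [1, 1, 1]
r8 m[X9→φ0] = [86040, 867888, 796224]
r8 m[X9→φ1] = [2160, 14760, 21216]
r8 m[X9→φ2] = [103248, 482160, 1127984]
r8 m[X9→φ4] = [57360, 105840, 130152]
r8 m[X4→φ4] = [4, 8, 2]
r8 m[X4→φ5] = [1790976, 1627776, 1530528]
r8 m[X14→φ3] = [2, 4, 2]
r8 m[X14→φ6] = [2640240, 2922384, 3138576]
r9 m[φ0→X6] = [8449728, 12703128, 2094312]
r9 m[φ0→X9] = [12, 10, 17]
r9 m[φ1→X15] = [173784, 275544, 196800]
r9 m[φ1→X9] = [478, 588, 638]
r9 m[φ2→X2] = [2711792, 12338576, 8196800]
r9 m[φ2→X9] = [10, 18, 12]
r9 m[φ3→X15] = [40, 32, 38]
r9 m[φ3→X14] = [2640240, 2922384, 3138576]
r9 m[φ4→X9] = [18, 82, 104]
r9 m[φ4→X4] = [1790976, 1627776, 1530528]
r9 m[φ5→X4] = [4, 8, 2]
r9 m[φ6→X14] = [2, 4, 2]
r9 m[X6→φ0] = [1, 1, 1]
r9 m[X15→φ1] = [40, 32, 38]
r9 m[X15→φ3] = [173784, 275544, 196800]
r9 m[X2→φ2] = [1, 1, 1]
r9 m[X9→φ0] = [86040, 867888, 796224]
r9 m[X9→φ1] = [2160, 14760, 21216]
r9 m[X9→φ2] = [103248, 482160, 1127984]
r9 m[X9→φ4] = [57360, 105840, 130152]
r9 m[X4→φ4] = [4, 8, 2]
r9 m[X4→φ5] = [1790976, 1627776, 1530528]
r9 m[X14→φ3] = [2, 4, 2]
r9 m[X14→φ6] = [2640240, 2922384, 3138576]
fixed point reached at round 9
b[X15] = ⊗ incoming = [6951360, 8817408, 7478400]

b[X15] = [6951360, 8817408, 7478400]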